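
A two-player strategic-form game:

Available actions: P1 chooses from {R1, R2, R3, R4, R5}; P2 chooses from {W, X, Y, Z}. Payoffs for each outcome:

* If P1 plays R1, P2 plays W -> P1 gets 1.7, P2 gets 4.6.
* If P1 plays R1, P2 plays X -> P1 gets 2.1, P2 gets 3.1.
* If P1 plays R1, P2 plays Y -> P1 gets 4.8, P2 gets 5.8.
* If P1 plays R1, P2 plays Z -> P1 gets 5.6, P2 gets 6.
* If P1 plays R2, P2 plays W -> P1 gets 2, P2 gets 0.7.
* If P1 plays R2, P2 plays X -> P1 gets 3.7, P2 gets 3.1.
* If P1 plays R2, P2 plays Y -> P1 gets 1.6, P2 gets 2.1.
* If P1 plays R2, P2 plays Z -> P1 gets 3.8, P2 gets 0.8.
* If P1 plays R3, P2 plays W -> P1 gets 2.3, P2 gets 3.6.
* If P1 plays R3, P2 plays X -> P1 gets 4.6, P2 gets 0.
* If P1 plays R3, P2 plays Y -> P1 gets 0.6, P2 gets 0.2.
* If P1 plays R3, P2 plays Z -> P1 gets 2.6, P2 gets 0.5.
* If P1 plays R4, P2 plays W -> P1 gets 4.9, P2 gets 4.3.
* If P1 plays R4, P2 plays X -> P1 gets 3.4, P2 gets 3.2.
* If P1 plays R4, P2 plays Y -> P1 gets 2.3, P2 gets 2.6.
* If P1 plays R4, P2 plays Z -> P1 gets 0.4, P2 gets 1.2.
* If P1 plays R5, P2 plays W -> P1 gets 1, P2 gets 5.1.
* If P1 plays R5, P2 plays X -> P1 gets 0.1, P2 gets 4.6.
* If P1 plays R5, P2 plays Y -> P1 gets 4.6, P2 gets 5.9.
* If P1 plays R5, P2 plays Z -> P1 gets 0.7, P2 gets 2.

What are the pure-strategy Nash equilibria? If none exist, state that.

The pure Nash equilibria are (R1, Z); (R4, W).

(R1, W): P1 can switch to R2 (1.7 → 2). Not NE.
(R1, X): P1 can switch to R2 (2.1 → 3.7). Not NE.
(R1, Y): P2 can switch to Z (5.8 → 6). Not NE.
(R1, Z): P1 gets 5.6, best alternative 3.8; P2 gets 6, best alternative 5.8. No profitable deviation — NE.
(R2, W): P1 can switch to R3 (2 → 2.3). Not NE.
(R2, X): P1 can switch to R3 (3.7 → 4.6). Not NE.
(R2, Y): P1 can switch to R1 (1.6 → 4.8). Not NE.
(R4, W): P1 gets 4.9, best alternative 2.3; P2 gets 4.3, best alternative 3.2. No profitable deviation — NE.
(The remaining 12 profiles each have a profitable deviation by the same check.)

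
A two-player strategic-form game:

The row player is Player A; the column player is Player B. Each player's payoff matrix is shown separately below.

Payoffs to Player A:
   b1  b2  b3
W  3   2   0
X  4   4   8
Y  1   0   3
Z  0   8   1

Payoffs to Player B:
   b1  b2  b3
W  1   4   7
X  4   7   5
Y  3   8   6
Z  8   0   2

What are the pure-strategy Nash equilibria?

Player A against b1: payoffs 3, 4, 1, 0 → best response X.
Player A against b2: payoffs 2, 4, 0, 8 → best response Z.
Player A against b3: payoffs 0, 8, 3, 1 → best response X.
Player B against W: payoffs 1, 4, 7 → best response b3.
Player B against X: payoffs 4, 7, 5 → best response b2.
Player B against Y: payoffs 3, 8, 6 → best response b2.
Player B against Z: payoffs 8, 0, 2 → best response b1.
No profile is a mutual best response for all players.

There is no pure-strategy Nash equilibrium.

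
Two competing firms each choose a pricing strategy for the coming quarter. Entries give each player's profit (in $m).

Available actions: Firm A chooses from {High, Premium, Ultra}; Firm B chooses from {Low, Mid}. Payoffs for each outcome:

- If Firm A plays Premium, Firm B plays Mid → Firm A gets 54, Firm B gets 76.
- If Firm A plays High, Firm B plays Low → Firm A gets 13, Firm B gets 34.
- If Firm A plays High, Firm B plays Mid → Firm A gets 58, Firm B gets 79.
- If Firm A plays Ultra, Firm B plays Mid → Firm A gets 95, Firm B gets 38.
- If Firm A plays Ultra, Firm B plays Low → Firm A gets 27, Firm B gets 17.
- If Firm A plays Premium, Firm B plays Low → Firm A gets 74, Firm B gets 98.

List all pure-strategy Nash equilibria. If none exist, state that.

(Premium, Low), (Ultra, Mid)

Mark each player's best response to every combination of opponents' strategies; a profile where every player is best-responding is a pure Nash equilibrium.
Firm A against Low: payoffs 13, 74, 27 → best response Premium.
Firm A against Mid: payoffs 58, 54, 95 → best response Ultra.
Firm B against High: payoffs 34, 79 → best response Mid.
Firm B against Premium: payoffs 98, 76 → best response Low.
Firm B against Ultra: payoffs 17, 38 → best response Mid.
Mutual best responses: (Premium, Low); (Ultra, Mid).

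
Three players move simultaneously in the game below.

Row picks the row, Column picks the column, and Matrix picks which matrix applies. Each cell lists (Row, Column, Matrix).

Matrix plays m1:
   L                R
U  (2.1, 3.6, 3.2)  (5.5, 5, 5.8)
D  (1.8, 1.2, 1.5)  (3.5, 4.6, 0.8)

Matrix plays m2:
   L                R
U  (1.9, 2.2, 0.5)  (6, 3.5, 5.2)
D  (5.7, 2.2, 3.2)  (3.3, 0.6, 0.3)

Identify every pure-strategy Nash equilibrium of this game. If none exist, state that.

(U, R, m1), (D, L, m2)

(U, L, m1): Column can switch to R (3.6 → 5). Not NE.
(U, L, m2): Row can switch to D (1.9 → 5.7). Not NE.
(U, R, m1): Row gets 5.5, best alternative 3.5; Column gets 5, best alternative 3.6; Matrix gets 5.8, best alternative 5.2. No profitable deviation — NE.
(U, R, m2): Matrix can switch to m1 (5.2 → 5.8). Not NE.
(D, L, m1): Row can switch to U (1.8 → 2.1). Not NE.
(D, L, m2): Row gets 5.7, best alternative 1.9; Column gets 2.2, best alternative 0.6; Matrix gets 3.2, best alternative 1.5. No profitable deviation — NE.
(D, R, m1): Row can switch to U (3.5 → 5.5). Not NE.
(D, R, m2): Row can switch to U (3.3 → 6). Not NE.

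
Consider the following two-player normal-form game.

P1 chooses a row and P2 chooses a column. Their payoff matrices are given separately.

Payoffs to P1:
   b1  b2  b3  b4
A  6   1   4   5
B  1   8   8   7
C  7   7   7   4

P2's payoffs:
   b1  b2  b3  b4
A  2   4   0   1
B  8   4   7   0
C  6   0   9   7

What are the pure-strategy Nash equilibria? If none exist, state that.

P1 against b1: payoffs 6, 1, 7 → best response C.
P1 against b2: payoffs 1, 8, 7 → best response B.
P1 against b3: payoffs 4, 8, 7 → best response B.
P1 against b4: payoffs 5, 7, 4 → best response B.
P2 against A: payoffs 2, 4, 0, 1 → best response b2.
P2 against B: payoffs 8, 4, 7, 0 → best response b1.
P2 against C: payoffs 6, 0, 9, 7 → best response b3.
No profile is a mutual best response for all players.

none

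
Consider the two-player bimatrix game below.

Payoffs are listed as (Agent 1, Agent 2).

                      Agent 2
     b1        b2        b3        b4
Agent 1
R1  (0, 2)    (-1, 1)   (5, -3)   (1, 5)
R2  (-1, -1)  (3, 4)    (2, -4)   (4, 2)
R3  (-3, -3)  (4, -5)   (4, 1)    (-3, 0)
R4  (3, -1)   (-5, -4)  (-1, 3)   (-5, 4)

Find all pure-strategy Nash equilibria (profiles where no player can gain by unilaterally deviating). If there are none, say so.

No pure-strategy Nash equilibrium.

Mark each player's best response to every combination of opponents' strategies; a profile where every player is best-responding is a pure Nash equilibrium.
Agent 1 against b1: payoffs 0, -1, -3, 3 → best response R4.
Agent 1 against b2: payoffs -1, 3, 4, -5 → best response R3.
Agent 1 against b3: payoffs 5, 2, 4, -1 → best response R1.
Agent 1 against b4: payoffs 1, 4, -3, -5 → best response R2.
Agent 2 against R1: payoffs 2, 1, -3, 5 → best response b4.
Agent 2 against R2: payoffs -1, 4, -4, 2 → best response b2.
Agent 2 against R3: payoffs -3, -5, 1, 0 → best response b3.
Agent 2 against R4: payoffs -1, -4, 3, 4 → best response b4.
No profile is a mutual best response for all players.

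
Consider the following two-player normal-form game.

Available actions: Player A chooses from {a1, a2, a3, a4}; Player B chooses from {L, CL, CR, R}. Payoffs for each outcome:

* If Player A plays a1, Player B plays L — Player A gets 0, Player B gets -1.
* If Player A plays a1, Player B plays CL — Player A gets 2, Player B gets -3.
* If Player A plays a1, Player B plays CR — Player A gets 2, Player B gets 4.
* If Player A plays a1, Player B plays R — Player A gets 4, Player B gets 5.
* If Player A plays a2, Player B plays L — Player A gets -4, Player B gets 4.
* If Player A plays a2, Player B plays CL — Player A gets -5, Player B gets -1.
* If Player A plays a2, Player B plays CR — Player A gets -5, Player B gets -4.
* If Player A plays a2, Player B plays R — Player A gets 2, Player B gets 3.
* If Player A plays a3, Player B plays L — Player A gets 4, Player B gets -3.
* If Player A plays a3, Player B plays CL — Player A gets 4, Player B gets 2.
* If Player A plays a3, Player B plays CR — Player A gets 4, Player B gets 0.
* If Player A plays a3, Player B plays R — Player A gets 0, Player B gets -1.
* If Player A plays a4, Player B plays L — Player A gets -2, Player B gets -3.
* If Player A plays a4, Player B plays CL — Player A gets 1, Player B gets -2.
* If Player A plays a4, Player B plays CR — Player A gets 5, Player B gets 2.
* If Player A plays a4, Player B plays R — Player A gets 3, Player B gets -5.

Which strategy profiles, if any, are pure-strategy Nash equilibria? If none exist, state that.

For each player, find the best response to each opponent profile; mutual best responses are the pure NE.
Player A against L: payoffs 0, -4, 4, -2 → best response a3.
Player A against CL: payoffs 2, -5, 4, 1 → best response a3.
Player A against CR: payoffs 2, -5, 4, 5 → best response a4.
Player A against R: payoffs 4, 2, 0, 3 → best response a1.
Player B against a1: payoffs -1, -3, 4, 5 → best response R.
Player B against a2: payoffs 4, -1, -4, 3 → best response L.
Player B against a3: payoffs -3, 2, 0, -1 → best response CL.
Player B against a4: payoffs -3, -2, 2, -5 → best response CR.
Mutual best responses: (a1, R); (a3, CL); (a4, CR).

(a1, R); (a3, CL); (a4, CR)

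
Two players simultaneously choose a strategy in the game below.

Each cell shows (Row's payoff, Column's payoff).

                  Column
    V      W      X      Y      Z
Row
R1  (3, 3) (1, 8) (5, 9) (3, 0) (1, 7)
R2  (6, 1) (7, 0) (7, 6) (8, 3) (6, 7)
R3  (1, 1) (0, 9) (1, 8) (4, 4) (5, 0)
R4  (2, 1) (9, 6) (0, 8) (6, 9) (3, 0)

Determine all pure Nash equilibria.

Mark each player's best response to every combination of opponents' strategies; a profile where every player is best-responding is a pure Nash equilibrium.
Row against V: payoffs 3, 6, 1, 2 → best response R2.
Row against W: payoffs 1, 7, 0, 9 → best response R4.
Row against X: payoffs 5, 7, 1, 0 → best response R2.
Row against Y: payoffs 3, 8, 4, 6 → best response R2.
Row against Z: payoffs 1, 6, 5, 3 → best response R2.
Column against R1: payoffs 3, 8, 9, 0, 7 → best response X.
Column against R2: payoffs 1, 0, 6, 3, 7 → best response Z.
Column against R3: payoffs 1, 9, 8, 4, 0 → best response W.
Column against R4: payoffs 1, 6, 8, 9, 0 → best response Y.
Mutual best responses: (R2, Z).

(R2, Z)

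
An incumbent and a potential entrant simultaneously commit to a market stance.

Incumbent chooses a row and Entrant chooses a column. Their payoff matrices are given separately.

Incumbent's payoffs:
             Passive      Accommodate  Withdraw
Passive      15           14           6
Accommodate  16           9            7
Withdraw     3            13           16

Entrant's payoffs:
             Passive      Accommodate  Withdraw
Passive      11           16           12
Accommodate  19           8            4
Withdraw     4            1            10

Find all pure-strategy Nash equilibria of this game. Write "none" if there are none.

Pure-strategy Nash equilibria: (Passive, Accommodate) and (Accommodate, Passive) and (Withdraw, Withdraw)

Incumbent against Passive: payoffs 15, 16, 3 → best response Accommodate.
Incumbent against Accommodate: payoffs 14, 9, 13 → best response Passive.
Incumbent against Withdraw: payoffs 6, 7, 16 → best response Withdraw.
Entrant against Passive: payoffs 11, 16, 12 → best response Accommodate.
Entrant against Accommodate: payoffs 19, 8, 4 → best response Passive.
Entrant against Withdraw: payoffs 4, 1, 10 → best response Withdraw.
Mutual best responses: (Passive, Accommodate); (Accommodate, Passive); (Withdraw, Withdraw).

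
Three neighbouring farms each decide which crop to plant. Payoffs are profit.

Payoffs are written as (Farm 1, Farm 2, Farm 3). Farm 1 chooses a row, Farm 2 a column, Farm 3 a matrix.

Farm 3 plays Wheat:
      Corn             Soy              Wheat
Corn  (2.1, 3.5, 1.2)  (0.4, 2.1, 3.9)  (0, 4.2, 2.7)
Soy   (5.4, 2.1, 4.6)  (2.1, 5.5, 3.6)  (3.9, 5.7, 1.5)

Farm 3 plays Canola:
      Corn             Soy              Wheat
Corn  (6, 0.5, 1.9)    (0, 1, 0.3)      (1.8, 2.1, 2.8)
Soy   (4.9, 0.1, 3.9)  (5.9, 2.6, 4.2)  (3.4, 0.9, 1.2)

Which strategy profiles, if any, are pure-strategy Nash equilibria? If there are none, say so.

Farm 1 against (Corn, Wheat): payoffs 2.1, 5.4 → best response Soy.
Farm 1 against (Corn, Canola): payoffs 6, 4.9 → best response Corn.
Farm 1 against (Soy, Wheat): payoffs 0.4, 2.1 → best response Soy.
Farm 1 against (Soy, Canola): payoffs 0, 5.9 → best response Soy.
Farm 1 against (Wheat, Wheat): payoffs 0, 3.9 → best response Soy.
Farm 1 against (Wheat, Canola): payoffs 1.8, 3.4 → best response Soy.
Farm 2 against (Corn, Wheat): payoffs 3.5, 2.1, 4.2 → best response Wheat.
Farm 2 against (Corn, Canola): payoffs 0.5, 1, 2.1 → best response Wheat.
Farm 2 against (Soy, Wheat): payoffs 2.1, 5.5, 5.7 → best response Wheat.
Farm 2 against (Soy, Canola): payoffs 0.1, 2.6, 0.9 → best response Soy.
Farm 3 against (Corn, Corn): payoffs 1.2, 1.9 → best response Canola.
Farm 3 against (Corn, Soy): payoffs 3.9, 0.3 → best response Wheat.
Farm 3 against (Corn, Wheat): payoffs 2.7, 2.8 → best response Canola.
Farm 3 against (Soy, Corn): payoffs 4.6, 3.9 → best response Wheat.
Farm 3 against (Soy, Soy): payoffs 3.6, 4.2 → best response Canola.
Farm 3 against (Soy, Wheat): payoffs 1.5, 1.2 → best response Wheat.
Mutual best responses: (Soy, Soy, Canola); (Soy, Wheat, Wheat).

(Soy, Soy, Canola) and (Soy, Wheat, Wheat)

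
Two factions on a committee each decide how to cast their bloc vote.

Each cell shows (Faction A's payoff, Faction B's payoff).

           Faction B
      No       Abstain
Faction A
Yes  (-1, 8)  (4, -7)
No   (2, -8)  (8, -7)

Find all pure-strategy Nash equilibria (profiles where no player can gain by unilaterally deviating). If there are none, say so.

Pure NE: (No, Abstain)

For each player, find the best response to each opponent profile; mutual best responses are the pure NE.
Faction A against No: payoffs -1, 2 → best response No.
Faction A against Abstain: payoffs 4, 8 → best response No.
Faction B against Yes: payoffs 8, -7 → best response No.
Faction B against No: payoffs -8, -7 → best response Abstain.
Mutual best responses: (No, Abstain).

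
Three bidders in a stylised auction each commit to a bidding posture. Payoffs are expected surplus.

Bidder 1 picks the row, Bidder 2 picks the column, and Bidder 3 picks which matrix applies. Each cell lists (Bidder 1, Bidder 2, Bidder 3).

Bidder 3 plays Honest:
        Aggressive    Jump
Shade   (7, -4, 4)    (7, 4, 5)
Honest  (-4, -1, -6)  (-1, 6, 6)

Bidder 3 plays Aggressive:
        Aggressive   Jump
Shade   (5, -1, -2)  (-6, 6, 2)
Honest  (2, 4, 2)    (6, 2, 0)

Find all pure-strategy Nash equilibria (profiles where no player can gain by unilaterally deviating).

The unique pure-strategy Nash equilibrium is (Shade, Jump, Honest).

(Shade, Aggressive, Honest): Bidder 2 can switch to Jump (-4 → 4). Not NE.
(Shade, Aggressive, Aggressive): Bidder 2 can switch to Jump (-1 → 6). Not NE.
(Shade, Jump, Honest): Bidder 1 gets 7, best alternative -1; Bidder 2 gets 4, best alternative -4; Bidder 3 gets 5, best alternative 2. No profitable deviation — NE.
(Shade, Jump, Aggressive): Bidder 1 can switch to Honest (-6 → 6). Not NE.
(Honest, Aggressive, Honest): Bidder 1 can switch to Shade (-4 → 7). Not NE.
(Honest, Aggressive, Aggressive): Bidder 1 can switch to Shade (2 → 5). Not NE.
(Honest, Jump, Honest): Bidder 1 can switch to Shade (-1 → 7). Not NE.
(Honest, Jump, Aggressive): Bidder 2 can switch to Aggressive (2 → 4). Not NE.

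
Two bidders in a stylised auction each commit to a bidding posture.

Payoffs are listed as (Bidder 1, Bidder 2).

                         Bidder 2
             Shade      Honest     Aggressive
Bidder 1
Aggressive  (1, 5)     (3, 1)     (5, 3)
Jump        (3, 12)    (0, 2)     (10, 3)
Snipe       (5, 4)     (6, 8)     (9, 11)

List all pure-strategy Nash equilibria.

Bidder 1 against Shade: payoffs 1, 3, 5 → best response Snipe.
Bidder 1 against Honest: payoffs 3, 0, 6 → best response Snipe.
Bidder 1 against Aggressive: payoffs 5, 10, 9 → best response Jump.
Bidder 2 against Aggressive: payoffs 5, 1, 3 → best response Shade.
Bidder 2 against Jump: payoffs 12, 2, 3 → best response Shade.
Bidder 2 against Snipe: payoffs 4, 8, 11 → best response Aggressive.
No profile is a mutual best response for all players.

There is no pure-strategy Nash equilibrium.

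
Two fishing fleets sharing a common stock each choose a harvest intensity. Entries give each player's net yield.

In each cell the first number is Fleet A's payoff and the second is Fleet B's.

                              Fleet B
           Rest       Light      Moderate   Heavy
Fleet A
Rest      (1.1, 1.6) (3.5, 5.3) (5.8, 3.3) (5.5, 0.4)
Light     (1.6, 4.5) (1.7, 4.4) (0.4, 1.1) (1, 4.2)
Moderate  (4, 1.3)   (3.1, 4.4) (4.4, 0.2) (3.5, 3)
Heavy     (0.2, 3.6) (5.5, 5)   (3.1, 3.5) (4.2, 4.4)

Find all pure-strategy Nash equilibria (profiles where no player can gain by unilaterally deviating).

(Heavy, Light)

Fleet A against Rest: payoffs 1.1, 1.6, 4, 0.2 → best response Moderate.
Fleet A against Light: payoffs 3.5, 1.7, 3.1, 5.5 → best response Heavy.
Fleet A against Moderate: payoffs 5.8, 0.4, 4.4, 3.1 → best response Rest.
Fleet A against Heavy: payoffs 5.5, 1, 3.5, 4.2 → best response Rest.
Fleet B against Rest: payoffs 1.6, 5.3, 3.3, 0.4 → best response Light.
Fleet B against Light: payoffs 4.5, 4.4, 1.1, 4.2 → best response Rest.
Fleet B against Moderate: payoffs 1.3, 4.4, 0.2, 3 → best response Light.
Fleet B against Heavy: payoffs 3.6, 5, 3.5, 4.4 → best response Light.
Mutual best responses: (Heavy, Light).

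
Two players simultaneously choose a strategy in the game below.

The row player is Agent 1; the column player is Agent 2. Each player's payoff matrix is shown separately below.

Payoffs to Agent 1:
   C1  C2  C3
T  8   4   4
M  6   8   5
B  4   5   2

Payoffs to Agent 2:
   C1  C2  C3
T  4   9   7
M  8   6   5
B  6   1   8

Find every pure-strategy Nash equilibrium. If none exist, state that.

No pure-strategy Nash equilibrium.

Mark each player's best response to every combination of opponents' strategies; a profile where every player is best-responding is a pure Nash equilibrium.
Agent 1 against C1: payoffs 8, 6, 4 → best response T.
Agent 1 against C2: payoffs 4, 8, 5 → best response M.
Agent 1 against C3: payoffs 4, 5, 2 → best response M.
Agent 2 against T: payoffs 4, 9, 7 → best response C2.
Agent 2 against M: payoffs 8, 6, 5 → best response C1.
Agent 2 against B: payoffs 6, 1, 8 → best response C3.
No profile is a mutual best response for all players.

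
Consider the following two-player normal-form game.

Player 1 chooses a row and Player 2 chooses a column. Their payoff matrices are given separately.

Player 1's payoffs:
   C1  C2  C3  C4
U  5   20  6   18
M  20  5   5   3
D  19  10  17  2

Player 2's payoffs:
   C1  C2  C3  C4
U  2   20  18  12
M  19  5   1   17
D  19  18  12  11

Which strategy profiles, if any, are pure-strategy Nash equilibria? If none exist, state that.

Pure-strategy Nash equilibria: (U, C2), (M, C1)

(U, C1): Player 1 can switch to M (5 → 20). Not NE.
(U, C2): Player 1 gets 20, best alternative 10; Player 2 gets 20, best alternative 18. No profitable deviation — NE.
(U, C3): Player 1 can switch to D (6 → 17). Not NE.
(U, C4): Player 2 can switch to C2 (12 → 20). Not NE.
(M, C1): Player 1 gets 20, best alternative 19; Player 2 gets 19, best alternative 17. No profitable deviation — NE.
(M, C2): Player 1 can switch to U (5 → 20). Not NE.
(M, C3): Player 1 can switch to U (5 → 6). Not NE.
(M, C4): Player 1 can switch to U (3 → 18). Not NE.
(D, C1): Player 1 can switch to M (19 → 20). Not NE.
(D, C2): Player 1 can switch to U (10 → 20). Not NE.
(D, C3): Player 2 can switch to C1 (12 → 19). Not NE.
(D, C4): Player 1 can switch to U (2 → 18). Not NE.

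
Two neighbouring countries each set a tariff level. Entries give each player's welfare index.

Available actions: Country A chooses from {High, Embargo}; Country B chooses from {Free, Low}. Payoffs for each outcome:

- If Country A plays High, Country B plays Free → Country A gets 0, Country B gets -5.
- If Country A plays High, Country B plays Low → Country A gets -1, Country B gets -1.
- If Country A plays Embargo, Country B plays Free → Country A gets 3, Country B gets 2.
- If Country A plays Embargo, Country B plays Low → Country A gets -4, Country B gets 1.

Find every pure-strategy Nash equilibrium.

(High, Free): Country A can switch to Embargo (0 → 3). Not NE.
(High, Low): Country A gets -1, best alternative -4; Country B gets -1, best alternative -5. No profitable deviation — NE.
(Embargo, Free): Country A gets 3, best alternative 0; Country B gets 2, best alternative 1. No profitable deviation — NE.
(Embargo, Low): Country A can switch to High (-4 → -1). Not NE.

The pure Nash equilibria are (High, Low) and (Embargo, Free).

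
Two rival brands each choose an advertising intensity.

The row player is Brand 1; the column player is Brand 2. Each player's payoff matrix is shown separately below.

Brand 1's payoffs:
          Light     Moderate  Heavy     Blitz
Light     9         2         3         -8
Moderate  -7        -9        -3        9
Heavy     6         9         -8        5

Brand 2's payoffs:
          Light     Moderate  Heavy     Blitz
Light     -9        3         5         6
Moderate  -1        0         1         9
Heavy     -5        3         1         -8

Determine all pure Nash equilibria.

Mark each player's best response to every combination of opponents' strategies; a profile where every player is best-responding is a pure Nash equilibrium.
Brand 1 against Light: payoffs 9, -7, 6 → best response Light.
Brand 1 against Moderate: payoffs 2, -9, 9 → best response Heavy.
Brand 1 against Heavy: payoffs 3, -3, -8 → best response Light.
Brand 1 against Blitz: payoffs -8, 9, 5 → best response Moderate.
Brand 2 against Light: payoffs -9, 3, 5, 6 → best response Blitz.
Brand 2 against Moderate: payoffs -1, 0, 1, 9 → best response Blitz.
Brand 2 against Heavy: payoffs -5, 3, 1, -8 → best response Moderate.
Mutual best responses: (Moderate, Blitz); (Heavy, Moderate).

Pure-strategy Nash equilibria: (Moderate, Blitz) and (Heavy, Moderate)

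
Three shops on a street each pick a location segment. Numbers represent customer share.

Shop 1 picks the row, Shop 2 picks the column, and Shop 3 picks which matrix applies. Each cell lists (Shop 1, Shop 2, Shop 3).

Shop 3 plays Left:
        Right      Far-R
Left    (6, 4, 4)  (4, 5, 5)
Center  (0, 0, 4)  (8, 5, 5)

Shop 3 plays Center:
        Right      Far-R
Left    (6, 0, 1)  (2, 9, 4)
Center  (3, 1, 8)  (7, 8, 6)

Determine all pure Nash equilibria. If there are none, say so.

For each player, find the best response to each opponent profile; mutual best responses are the pure NE.
Shop 1 against (Right, Left): payoffs 6, 0 → best response Left.
Shop 1 against (Right, Center): payoffs 6, 3 → best response Left.
Shop 1 against (Far-R, Left): payoffs 4, 8 → best response Center.
Shop 1 against (Far-R, Center): payoffs 2, 7 → best response Center.
Shop 2 against (Left, Left): payoffs 4, 5 → best response Far-R.
Shop 2 against (Left, Center): payoffs 0, 9 → best response Far-R.
Shop 2 against (Center, Left): payoffs 0, 5 → best response Far-R.
Shop 2 against (Center, Center): payoffs 1, 8 → best response Far-R.
Shop 3 against (Left, Right): payoffs 4, 1 → best response Left.
Shop 3 against (Left, Far-R): payoffs 5, 4 → best response Left.
Shop 3 against (Center, Right): payoffs 4, 8 → best response Center.
Shop 3 against (Center, Far-R): payoffs 5, 6 → best response Center.
Mutual best responses: (Center, Far-R, Center).

(Center, Far-R, Center)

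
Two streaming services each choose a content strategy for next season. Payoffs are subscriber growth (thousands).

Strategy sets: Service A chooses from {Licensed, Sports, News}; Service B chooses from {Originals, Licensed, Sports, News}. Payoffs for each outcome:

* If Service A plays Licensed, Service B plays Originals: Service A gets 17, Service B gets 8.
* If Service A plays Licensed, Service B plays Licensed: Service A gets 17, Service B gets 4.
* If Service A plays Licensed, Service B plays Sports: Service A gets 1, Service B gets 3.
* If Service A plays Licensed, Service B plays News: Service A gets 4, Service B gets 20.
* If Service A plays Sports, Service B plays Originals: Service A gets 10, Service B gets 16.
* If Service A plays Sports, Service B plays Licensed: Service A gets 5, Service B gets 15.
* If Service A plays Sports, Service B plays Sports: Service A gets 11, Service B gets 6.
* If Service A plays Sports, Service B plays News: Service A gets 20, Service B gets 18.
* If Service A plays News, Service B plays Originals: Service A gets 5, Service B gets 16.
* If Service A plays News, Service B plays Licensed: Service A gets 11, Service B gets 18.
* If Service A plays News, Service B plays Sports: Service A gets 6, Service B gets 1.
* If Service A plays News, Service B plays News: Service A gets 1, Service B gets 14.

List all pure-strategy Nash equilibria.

Pure NE: (Sports, News)

(Licensed, Originals): Service B can switch to News (8 → 20). Not NE.
(Licensed, Licensed): Service B can switch to Originals (4 → 8). Not NE.
(Licensed, Sports): Service A can switch to Sports (1 → 11). Not NE.
(Licensed, News): Service A can switch to Sports (4 → 20). Not NE.
(Sports, Originals): Service A can switch to Licensed (10 → 17). Not NE.
(Sports, Licensed): Service A can switch to Licensed (5 → 17). Not NE.
(Sports, Sports): Service B can switch to Originals (6 → 16). Not NE.
(Sports, News): Service A gets 20, best alternative 4; Service B gets 18, best alternative 16. No profitable deviation — NE.
(News, Originals): Service A can switch to Licensed (5 → 17). Not NE.
(News, Licensed): Service A can switch to Licensed (11 → 17). Not NE.
(News, Sports): Service A can switch to Sports (6 → 11). Not NE.
(News, News): Service A can switch to Licensed (1 → 4). Not NE.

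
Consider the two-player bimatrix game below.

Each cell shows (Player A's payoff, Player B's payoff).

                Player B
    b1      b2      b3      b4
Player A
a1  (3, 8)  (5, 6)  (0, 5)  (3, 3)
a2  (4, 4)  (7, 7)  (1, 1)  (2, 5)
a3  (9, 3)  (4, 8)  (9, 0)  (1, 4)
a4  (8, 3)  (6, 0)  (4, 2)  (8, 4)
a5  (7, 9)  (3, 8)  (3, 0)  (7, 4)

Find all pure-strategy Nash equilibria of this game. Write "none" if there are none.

Player A against b1: payoffs 3, 4, 9, 8, 7 → best response a3.
Player A against b2: payoffs 5, 7, 4, 6, 3 → best response a2.
Player A against b3: payoffs 0, 1, 9, 4, 3 → best response a3.
Player A against b4: payoffs 3, 2, 1, 8, 7 → best response a4.
Player B against a1: payoffs 8, 6, 5, 3 → best response b1.
Player B against a2: payoffs 4, 7, 1, 5 → best response b2.
Player B against a3: payoffs 3, 8, 0, 4 → best response b2.
Player B against a4: payoffs 3, 0, 2, 4 → best response b4.
Player B against a5: payoffs 9, 8, 0, 4 → best response b1.
Mutual best responses: (a2, b2); (a4, b4).

The pure Nash equilibria are (a2, b2); (a4, b4).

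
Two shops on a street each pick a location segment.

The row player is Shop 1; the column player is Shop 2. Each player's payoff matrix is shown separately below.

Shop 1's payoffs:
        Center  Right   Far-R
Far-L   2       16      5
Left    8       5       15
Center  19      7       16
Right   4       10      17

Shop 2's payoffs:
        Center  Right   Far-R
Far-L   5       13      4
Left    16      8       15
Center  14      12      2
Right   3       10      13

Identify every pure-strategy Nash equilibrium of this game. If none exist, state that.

Pure-strategy Nash equilibria: (Far-L, Right); (Center, Center); (Right, Far-R)

For each strategy profile, look for a profitable unilateral deviation.
(Far-L, Center): Shop 1 can switch to Left (2 → 8). Not NE.
(Far-L, Right): Shop 1 gets 16, best alternative 10; Shop 2 gets 13, best alternative 5. No profitable deviation — NE.
(Far-L, Far-R): Shop 1 can switch to Left (5 → 15). Not NE.
(Left, Center): Shop 1 can switch to Center (8 → 19). Not NE.
(Left, Right): Shop 1 can switch to Far-L (5 → 16). Not NE.
(Left, Far-R): Shop 1 can switch to Center (15 → 16). Not NE.
(Center, Center): Shop 1 gets 19, best alternative 8; Shop 2 gets 14, best alternative 12. No profitable deviation — NE.
(Center, Right): Shop 1 can switch to Far-L (7 → 16). Not NE.
(Center, Far-R): Shop 1 can switch to Right (16 → 17). Not NE.
(Right, Center): Shop 1 can switch to Left (4 → 8). Not NE.
(Right, Right): Shop 1 can switch to Far-L (10 → 16). Not NE.
(Right, Far-R): Shop 1 gets 17, best alternative 16; Shop 2 gets 13, best alternative 10. No profitable deviation — NE.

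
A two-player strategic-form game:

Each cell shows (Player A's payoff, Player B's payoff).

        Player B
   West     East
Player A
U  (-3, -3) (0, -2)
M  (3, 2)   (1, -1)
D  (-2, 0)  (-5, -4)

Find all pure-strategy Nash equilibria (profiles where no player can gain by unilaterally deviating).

Pure NE: (M, West)

Player A against West: payoffs -3, 3, -2 → best response M.
Player A against East: payoffs 0, 1, -5 → best response M.
Player B against U: payoffs -3, -2 → best response East.
Player B against M: payoffs 2, -1 → best response West.
Player B against D: payoffs 0, -4 → best response West.
Mutual best responses: (M, West).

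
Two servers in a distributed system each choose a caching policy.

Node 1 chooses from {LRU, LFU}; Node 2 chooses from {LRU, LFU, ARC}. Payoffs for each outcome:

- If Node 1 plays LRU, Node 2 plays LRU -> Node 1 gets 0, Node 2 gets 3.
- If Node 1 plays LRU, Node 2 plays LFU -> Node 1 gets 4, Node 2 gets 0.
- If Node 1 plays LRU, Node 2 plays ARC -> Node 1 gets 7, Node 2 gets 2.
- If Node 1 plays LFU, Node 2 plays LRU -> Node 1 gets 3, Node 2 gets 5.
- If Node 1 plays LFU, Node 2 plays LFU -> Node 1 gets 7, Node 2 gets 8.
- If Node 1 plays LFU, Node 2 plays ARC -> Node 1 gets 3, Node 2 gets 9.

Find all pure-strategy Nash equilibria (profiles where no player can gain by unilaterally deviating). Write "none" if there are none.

For each strategy profile, look for a profitable unilateral deviation.
(LRU, LRU): Node 1 can switch to LFU (0 → 3). Not NE.
(LRU, LFU): Node 1 can switch to LFU (4 → 7). Not NE.
(LRU, ARC): Node 2 can switch to LRU (2 → 3). Not NE.
(LFU, LRU): Node 2 can switch to LFU (5 → 8). Not NE.
(LFU, LFU): Node 2 can switch to ARC (8 → 9). Not NE.
(LFU, ARC): Node 1 can switch to LRU (3 → 7). Not NE.

This game has no pure Nash equilibrium.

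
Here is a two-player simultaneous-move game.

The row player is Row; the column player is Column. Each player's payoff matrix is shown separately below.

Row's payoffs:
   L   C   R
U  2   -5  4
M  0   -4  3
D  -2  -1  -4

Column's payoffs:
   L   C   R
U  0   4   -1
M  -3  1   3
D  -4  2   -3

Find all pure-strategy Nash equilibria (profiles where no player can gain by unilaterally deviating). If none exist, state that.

Row against L: payoffs 2, 0, -2 → best response U.
Row against C: payoffs -5, -4, -1 → best response D.
Row against R: payoffs 4, 3, -4 → best response U.
Column against U: payoffs 0, 4, -1 → best response C.
Column against M: payoffs -3, 1, 3 → best response R.
Column against D: payoffs -4, 2, -3 → best response C.
Mutual best responses: (D, C).

Pure NE: (D, C)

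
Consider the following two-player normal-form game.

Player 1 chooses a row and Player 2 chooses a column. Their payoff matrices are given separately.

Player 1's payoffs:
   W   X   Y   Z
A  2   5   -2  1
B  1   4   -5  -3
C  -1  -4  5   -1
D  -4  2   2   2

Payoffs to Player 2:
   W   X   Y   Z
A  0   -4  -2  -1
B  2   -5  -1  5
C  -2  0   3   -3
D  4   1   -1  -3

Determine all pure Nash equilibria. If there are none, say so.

Pure-strategy Nash equilibria: (A, W); (C, Y)

(A, W): Player 1 gets 2, best alternative 1; Player 2 gets 0, best alternative -1. No profitable deviation — NE.
(A, X): Player 2 can switch to W (-4 → 0). Not NE.
(A, Y): Player 1 can switch to C (-2 → 5). Not NE.
(A, Z): Player 1 can switch to D (1 → 2). Not NE.
(B, W): Player 1 can switch to A (1 → 2). Not NE.
(B, X): Player 1 can switch to A (4 → 5). Not NE.
(B, Y): Player 1 can switch to A (-5 → -2). Not NE.
(B, Z): Player 1 can switch to A (-3 → 1). Not NE.
(C, W): Player 1 can switch to A (-1 → 2). Not NE.
(C, Y): Player 1 gets 5, best alternative 2; Player 2 gets 3, best alternative 0. No profitable deviation — NE.
(The remaining 6 profiles each have a profitable deviation by the same check.)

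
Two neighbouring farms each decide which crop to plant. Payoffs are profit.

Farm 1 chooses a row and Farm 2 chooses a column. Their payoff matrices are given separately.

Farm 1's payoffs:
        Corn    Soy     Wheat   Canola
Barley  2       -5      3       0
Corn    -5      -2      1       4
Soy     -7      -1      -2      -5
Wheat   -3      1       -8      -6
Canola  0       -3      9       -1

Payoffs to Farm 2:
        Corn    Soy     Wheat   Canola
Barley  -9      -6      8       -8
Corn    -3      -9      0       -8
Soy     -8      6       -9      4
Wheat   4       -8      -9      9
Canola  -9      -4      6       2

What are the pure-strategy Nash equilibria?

The unique pure-strategy Nash equilibrium is (Canola, Wheat).

For each strategy profile, look for a profitable unilateral deviation.
(Barley, Corn): Farm 2 can switch to Soy (-9 → -6). Not NE.
(Barley, Soy): Farm 1 can switch to Corn (-5 → -2). Not NE.
(Barley, Wheat): Farm 1 can switch to Canola (3 → 9). Not NE.
(Barley, Canola): Farm 1 can switch to Corn (0 → 4). Not NE.
(Corn, Corn): Farm 1 can switch to Barley (-5 → 2). Not NE.
(Corn, Soy): Farm 1 can switch to Soy (-2 → -1). Not NE.
(Corn, Wheat): Farm 1 can switch to Barley (1 → 3). Not NE.
(Corn, Canola): Farm 2 can switch to Corn (-8 → -3). Not NE.
(Canola, Wheat): Farm 1 gets 9, best alternative 3; Farm 2 gets 6, best alternative 2. No profitable deviation — NE.
(The remaining 11 profiles each have a profitable deviation by the same check.)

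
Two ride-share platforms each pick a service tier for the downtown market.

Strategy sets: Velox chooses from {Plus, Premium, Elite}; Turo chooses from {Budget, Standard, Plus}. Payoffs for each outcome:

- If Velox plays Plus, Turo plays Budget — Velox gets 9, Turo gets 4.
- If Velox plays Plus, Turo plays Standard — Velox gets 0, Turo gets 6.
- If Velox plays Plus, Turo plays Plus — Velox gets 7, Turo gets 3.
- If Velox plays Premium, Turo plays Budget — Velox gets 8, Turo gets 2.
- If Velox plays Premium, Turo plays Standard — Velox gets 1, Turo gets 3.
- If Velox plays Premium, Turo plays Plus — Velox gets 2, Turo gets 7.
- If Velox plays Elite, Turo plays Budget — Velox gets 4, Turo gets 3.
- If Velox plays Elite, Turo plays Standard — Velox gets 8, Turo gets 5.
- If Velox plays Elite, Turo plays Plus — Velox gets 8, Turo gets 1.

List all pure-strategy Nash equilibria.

Velox against Budget: payoffs 9, 8, 4 → best response Plus.
Velox against Standard: payoffs 0, 1, 8 → best response Elite.
Velox against Plus: payoffs 7, 2, 8 → best response Elite.
Turo against Plus: payoffs 4, 6, 3 → best response Standard.
Turo against Premium: payoffs 2, 3, 7 → best response Plus.
Turo against Elite: payoffs 3, 5, 1 → best response Standard.
Mutual best responses: (Elite, Standard).

Pure NE: (Elite, Standard)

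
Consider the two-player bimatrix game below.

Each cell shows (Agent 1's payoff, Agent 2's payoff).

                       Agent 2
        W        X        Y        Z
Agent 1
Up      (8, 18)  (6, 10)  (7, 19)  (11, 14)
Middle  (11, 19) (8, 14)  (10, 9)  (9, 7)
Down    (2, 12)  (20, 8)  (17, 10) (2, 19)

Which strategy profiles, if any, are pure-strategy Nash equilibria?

(Up, W): Agent 1 can switch to Middle (8 → 11). Not NE.
(Up, X): Agent 1 can switch to Middle (6 → 8). Not NE.
(Up, Y): Agent 1 can switch to Middle (7 → 10). Not NE.
(Up, Z): Agent 2 can switch to W (14 → 18). Not NE.
(Middle, W): Agent 1 gets 11, best alternative 8; Agent 2 gets 19, best alternative 14. No profitable deviation — NE.
(Middle, X): Agent 1 can switch to Down (8 → 20). Not NE.
(Middle, Y): Agent 1 can switch to Down (10 → 17). Not NE.
(Middle, Z): Agent 1 can switch to Up (9 → 11). Not NE.
(Down, W): Agent 1 can switch to Up (2 → 8). Not NE.
(The remaining 3 profiles each have a profitable deviation by the same check.)

(Middle, W)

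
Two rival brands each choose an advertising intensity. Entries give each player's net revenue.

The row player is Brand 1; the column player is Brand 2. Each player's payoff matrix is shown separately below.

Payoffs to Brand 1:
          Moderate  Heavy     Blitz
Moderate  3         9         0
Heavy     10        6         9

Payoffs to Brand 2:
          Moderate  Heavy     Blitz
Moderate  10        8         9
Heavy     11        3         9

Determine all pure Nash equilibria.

Pure NE: (Heavy, Moderate)

Brand 1 against Moderate: payoffs 3, 10 → best response Heavy.
Brand 1 against Heavy: payoffs 9, 6 → best response Moderate.
Brand 1 against Blitz: payoffs 0, 9 → best response Heavy.
Brand 2 against Moderate: payoffs 10, 8, 9 → best response Moderate.
Brand 2 against Heavy: payoffs 11, 3, 9 → best response Moderate.
Mutual best responses: (Heavy, Moderate).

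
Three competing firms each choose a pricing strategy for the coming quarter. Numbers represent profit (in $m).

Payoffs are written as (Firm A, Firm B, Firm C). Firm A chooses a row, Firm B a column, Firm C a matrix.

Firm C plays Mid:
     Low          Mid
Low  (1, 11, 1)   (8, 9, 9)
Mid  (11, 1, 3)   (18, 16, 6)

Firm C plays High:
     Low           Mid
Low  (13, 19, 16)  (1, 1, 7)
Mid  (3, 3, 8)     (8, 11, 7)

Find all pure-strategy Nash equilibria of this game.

The pure Nash equilibria are (Low, Low, High) and (Mid, Mid, High).

Firm A against (Low, Mid): payoffs 1, 11 → best response Mid.
Firm A against (Low, High): payoffs 13, 3 → best response Low.
Firm A against (Mid, Mid): payoffs 8, 18 → best response Mid.
Firm A against (Mid, High): payoffs 1, 8 → best response Mid.
Firm B against (Low, Mid): payoffs 11, 9 → best response Low.
Firm B against (Low, High): payoffs 19, 1 → best response Low.
Firm B against (Mid, Mid): payoffs 1, 16 → best response Mid.
Firm B against (Mid, High): payoffs 3, 11 → best response Mid.
Firm C against (Low, Low): payoffs 1, 16 → best response High.
Firm C against (Low, Mid): payoffs 9, 7 → best response Mid.
Firm C against (Mid, Low): payoffs 3, 8 → best response High.
Firm C against (Mid, Mid): payoffs 6, 7 → best response High.
Mutual best responses: (Low, Low, High); (Mid, Mid, High).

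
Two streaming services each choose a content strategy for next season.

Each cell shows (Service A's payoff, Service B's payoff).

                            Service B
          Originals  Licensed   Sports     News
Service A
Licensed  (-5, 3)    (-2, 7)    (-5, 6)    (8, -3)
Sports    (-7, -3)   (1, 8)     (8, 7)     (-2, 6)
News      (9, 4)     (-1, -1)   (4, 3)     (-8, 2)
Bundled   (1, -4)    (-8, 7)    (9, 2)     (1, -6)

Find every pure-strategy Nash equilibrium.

The pure Nash equilibria are (Sports, Licensed), (News, Originals).

Service A against Originals: payoffs -5, -7, 9, 1 → best response News.
Service A against Licensed: payoffs -2, 1, -1, -8 → best response Sports.
Service A against Sports: payoffs -5, 8, 4, 9 → best response Bundled.
Service A against News: payoffs 8, -2, -8, 1 → best response Licensed.
Service B against Licensed: payoffs 3, 7, 6, -3 → best response Licensed.
Service B against Sports: payoffs -3, 8, 7, 6 → best response Licensed.
Service B against News: payoffs 4, -1, 3, 2 → best response Originals.
Service B against Bundled: payoffs -4, 7, 2, -6 → best response Licensed.
Mutual best responses: (Sports, Licensed); (News, Originals).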